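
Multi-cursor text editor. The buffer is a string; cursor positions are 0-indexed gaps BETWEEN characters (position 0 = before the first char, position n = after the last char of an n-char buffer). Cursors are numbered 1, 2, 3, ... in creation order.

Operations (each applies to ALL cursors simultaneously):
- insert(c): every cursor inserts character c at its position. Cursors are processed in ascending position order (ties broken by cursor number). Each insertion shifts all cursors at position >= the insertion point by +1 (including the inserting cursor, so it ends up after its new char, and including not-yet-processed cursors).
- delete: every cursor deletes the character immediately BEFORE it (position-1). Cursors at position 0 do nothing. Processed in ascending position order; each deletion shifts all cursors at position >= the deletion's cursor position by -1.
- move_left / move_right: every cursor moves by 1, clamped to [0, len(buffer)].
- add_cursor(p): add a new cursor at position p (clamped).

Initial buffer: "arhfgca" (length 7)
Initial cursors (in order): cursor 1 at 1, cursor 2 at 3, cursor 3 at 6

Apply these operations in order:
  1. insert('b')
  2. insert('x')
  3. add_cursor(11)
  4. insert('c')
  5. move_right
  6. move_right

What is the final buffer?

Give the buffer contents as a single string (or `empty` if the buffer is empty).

Answer: abxcrhbxcfgcbcxca

Derivation:
After op 1 (insert('b')): buffer="abrhbfgcba" (len 10), cursors c1@2 c2@5 c3@9, authorship .1..2...3.
After op 2 (insert('x')): buffer="abxrhbxfgcbxa" (len 13), cursors c1@3 c2@7 c3@12, authorship .11..22...33.
After op 3 (add_cursor(11)): buffer="abxrhbxfgcbxa" (len 13), cursors c1@3 c2@7 c4@11 c3@12, authorship .11..22...33.
After op 4 (insert('c')): buffer="abxcrhbxcfgcbcxca" (len 17), cursors c1@4 c2@9 c4@14 c3@16, authorship .111..222...3433.
After op 5 (move_right): buffer="abxcrhbxcfgcbcxca" (len 17), cursors c1@5 c2@10 c4@15 c3@17, authorship .111..222...3433.
After op 6 (move_right): buffer="abxcrhbxcfgcbcxca" (len 17), cursors c1@6 c2@11 c4@16 c3@17, authorship .111..222...3433.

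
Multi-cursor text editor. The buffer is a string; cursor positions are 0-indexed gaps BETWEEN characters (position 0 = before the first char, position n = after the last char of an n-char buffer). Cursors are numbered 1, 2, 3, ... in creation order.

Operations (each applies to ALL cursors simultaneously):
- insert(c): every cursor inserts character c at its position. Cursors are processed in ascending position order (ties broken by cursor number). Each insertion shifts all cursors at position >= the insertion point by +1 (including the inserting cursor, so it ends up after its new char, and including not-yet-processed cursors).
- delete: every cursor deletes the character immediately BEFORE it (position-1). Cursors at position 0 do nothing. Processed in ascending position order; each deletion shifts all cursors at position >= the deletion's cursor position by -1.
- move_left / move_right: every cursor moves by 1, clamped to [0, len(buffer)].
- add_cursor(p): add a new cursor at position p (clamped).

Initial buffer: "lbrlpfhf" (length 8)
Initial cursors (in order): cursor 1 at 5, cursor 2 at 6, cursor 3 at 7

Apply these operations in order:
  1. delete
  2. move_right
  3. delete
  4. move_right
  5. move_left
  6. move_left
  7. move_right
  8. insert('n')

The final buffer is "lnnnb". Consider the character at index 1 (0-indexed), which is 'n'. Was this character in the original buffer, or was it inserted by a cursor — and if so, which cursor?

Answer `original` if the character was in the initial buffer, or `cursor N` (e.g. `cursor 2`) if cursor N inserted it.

Answer: cursor 1

Derivation:
After op 1 (delete): buffer="lbrlf" (len 5), cursors c1@4 c2@4 c3@4, authorship .....
After op 2 (move_right): buffer="lbrlf" (len 5), cursors c1@5 c2@5 c3@5, authorship .....
After op 3 (delete): buffer="lb" (len 2), cursors c1@2 c2@2 c3@2, authorship ..
After op 4 (move_right): buffer="lb" (len 2), cursors c1@2 c2@2 c3@2, authorship ..
After op 5 (move_left): buffer="lb" (len 2), cursors c1@1 c2@1 c3@1, authorship ..
After op 6 (move_left): buffer="lb" (len 2), cursors c1@0 c2@0 c3@0, authorship ..
After op 7 (move_right): buffer="lb" (len 2), cursors c1@1 c2@1 c3@1, authorship ..
After op 8 (insert('n')): buffer="lnnnb" (len 5), cursors c1@4 c2@4 c3@4, authorship .123.
Authorship (.=original, N=cursor N): . 1 2 3 .
Index 1: author = 1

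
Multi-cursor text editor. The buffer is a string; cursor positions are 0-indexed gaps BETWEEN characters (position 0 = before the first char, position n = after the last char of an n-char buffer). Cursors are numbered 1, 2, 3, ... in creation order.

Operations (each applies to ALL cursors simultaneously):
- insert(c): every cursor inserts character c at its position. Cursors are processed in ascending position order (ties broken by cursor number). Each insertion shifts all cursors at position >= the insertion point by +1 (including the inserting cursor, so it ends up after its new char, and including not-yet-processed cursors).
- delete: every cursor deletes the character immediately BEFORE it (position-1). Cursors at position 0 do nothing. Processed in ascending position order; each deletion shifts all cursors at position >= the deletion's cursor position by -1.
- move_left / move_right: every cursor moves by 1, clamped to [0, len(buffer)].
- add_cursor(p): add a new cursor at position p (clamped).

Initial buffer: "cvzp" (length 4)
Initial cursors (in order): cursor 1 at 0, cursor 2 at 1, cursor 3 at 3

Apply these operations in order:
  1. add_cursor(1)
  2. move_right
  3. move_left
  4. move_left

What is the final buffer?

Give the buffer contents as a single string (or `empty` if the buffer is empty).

After op 1 (add_cursor(1)): buffer="cvzp" (len 4), cursors c1@0 c2@1 c4@1 c3@3, authorship ....
After op 2 (move_right): buffer="cvzp" (len 4), cursors c1@1 c2@2 c4@2 c3@4, authorship ....
After op 3 (move_left): buffer="cvzp" (len 4), cursors c1@0 c2@1 c4@1 c3@3, authorship ....
After op 4 (move_left): buffer="cvzp" (len 4), cursors c1@0 c2@0 c4@0 c3@2, authorship ....

Answer: cvzp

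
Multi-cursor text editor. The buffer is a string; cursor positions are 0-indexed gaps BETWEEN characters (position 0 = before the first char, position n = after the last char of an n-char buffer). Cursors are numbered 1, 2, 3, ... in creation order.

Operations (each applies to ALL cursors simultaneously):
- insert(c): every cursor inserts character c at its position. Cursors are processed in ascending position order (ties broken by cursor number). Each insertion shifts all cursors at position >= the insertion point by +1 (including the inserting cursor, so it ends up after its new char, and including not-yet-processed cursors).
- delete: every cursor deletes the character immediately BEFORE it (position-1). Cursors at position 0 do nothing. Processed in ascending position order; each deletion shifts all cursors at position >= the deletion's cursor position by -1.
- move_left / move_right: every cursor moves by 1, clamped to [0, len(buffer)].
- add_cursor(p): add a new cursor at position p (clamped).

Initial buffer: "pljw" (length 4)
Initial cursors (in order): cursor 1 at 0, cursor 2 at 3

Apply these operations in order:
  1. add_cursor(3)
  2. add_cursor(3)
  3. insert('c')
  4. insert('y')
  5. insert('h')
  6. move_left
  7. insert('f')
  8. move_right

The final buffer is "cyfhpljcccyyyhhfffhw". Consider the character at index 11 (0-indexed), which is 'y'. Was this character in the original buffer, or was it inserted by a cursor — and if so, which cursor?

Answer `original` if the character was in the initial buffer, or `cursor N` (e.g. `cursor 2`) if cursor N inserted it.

Answer: cursor 3

Derivation:
After op 1 (add_cursor(3)): buffer="pljw" (len 4), cursors c1@0 c2@3 c3@3, authorship ....
After op 2 (add_cursor(3)): buffer="pljw" (len 4), cursors c1@0 c2@3 c3@3 c4@3, authorship ....
After op 3 (insert('c')): buffer="cpljcccw" (len 8), cursors c1@1 c2@7 c3@7 c4@7, authorship 1...234.
After op 4 (insert('y')): buffer="cypljcccyyyw" (len 12), cursors c1@2 c2@11 c3@11 c4@11, authorship 11...234234.
After op 5 (insert('h')): buffer="cyhpljcccyyyhhhw" (len 16), cursors c1@3 c2@15 c3@15 c4@15, authorship 111...234234234.
After op 6 (move_left): buffer="cyhpljcccyyyhhhw" (len 16), cursors c1@2 c2@14 c3@14 c4@14, authorship 111...234234234.
After op 7 (insert('f')): buffer="cyfhpljcccyyyhhfffhw" (len 20), cursors c1@3 c2@18 c3@18 c4@18, authorship 1111...234234232344.
After op 8 (move_right): buffer="cyfhpljcccyyyhhfffhw" (len 20), cursors c1@4 c2@19 c3@19 c4@19, authorship 1111...234234232344.
Authorship (.=original, N=cursor N): 1 1 1 1 . . . 2 3 4 2 3 4 2 3 2 3 4 4 .
Index 11: author = 3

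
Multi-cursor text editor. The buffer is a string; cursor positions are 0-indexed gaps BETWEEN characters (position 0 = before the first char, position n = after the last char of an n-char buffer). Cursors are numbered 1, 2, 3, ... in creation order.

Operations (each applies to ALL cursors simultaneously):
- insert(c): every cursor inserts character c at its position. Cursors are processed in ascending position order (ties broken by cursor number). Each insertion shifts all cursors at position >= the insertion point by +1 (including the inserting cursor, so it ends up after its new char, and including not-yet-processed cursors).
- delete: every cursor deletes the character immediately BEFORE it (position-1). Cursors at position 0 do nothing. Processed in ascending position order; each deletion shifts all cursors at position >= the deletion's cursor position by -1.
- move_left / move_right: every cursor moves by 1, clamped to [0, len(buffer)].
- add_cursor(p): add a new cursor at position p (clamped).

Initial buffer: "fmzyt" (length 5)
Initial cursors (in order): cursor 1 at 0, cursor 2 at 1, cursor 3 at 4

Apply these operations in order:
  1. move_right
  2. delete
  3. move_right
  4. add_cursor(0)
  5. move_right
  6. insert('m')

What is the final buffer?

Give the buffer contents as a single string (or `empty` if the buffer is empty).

After op 1 (move_right): buffer="fmzyt" (len 5), cursors c1@1 c2@2 c3@5, authorship .....
After op 2 (delete): buffer="zy" (len 2), cursors c1@0 c2@0 c3@2, authorship ..
After op 3 (move_right): buffer="zy" (len 2), cursors c1@1 c2@1 c3@2, authorship ..
After op 4 (add_cursor(0)): buffer="zy" (len 2), cursors c4@0 c1@1 c2@1 c3@2, authorship ..
After op 5 (move_right): buffer="zy" (len 2), cursors c4@1 c1@2 c2@2 c3@2, authorship ..
After op 6 (insert('m')): buffer="zmymmm" (len 6), cursors c4@2 c1@6 c2@6 c3@6, authorship .4.123

Answer: zmymmm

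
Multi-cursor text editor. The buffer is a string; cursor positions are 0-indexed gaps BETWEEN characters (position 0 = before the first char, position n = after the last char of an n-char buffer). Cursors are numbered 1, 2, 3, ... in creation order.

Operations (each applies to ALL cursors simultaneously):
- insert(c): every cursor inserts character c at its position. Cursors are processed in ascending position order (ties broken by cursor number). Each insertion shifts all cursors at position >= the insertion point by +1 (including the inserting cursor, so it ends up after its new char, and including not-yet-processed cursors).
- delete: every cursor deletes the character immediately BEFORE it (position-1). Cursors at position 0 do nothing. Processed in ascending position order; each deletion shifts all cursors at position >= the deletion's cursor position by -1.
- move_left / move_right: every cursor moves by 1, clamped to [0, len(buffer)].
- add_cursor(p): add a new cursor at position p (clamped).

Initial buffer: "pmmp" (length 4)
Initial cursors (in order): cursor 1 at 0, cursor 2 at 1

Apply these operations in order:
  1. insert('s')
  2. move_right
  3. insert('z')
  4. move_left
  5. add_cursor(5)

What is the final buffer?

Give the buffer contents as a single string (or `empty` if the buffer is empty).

After op 1 (insert('s')): buffer="spsmmp" (len 6), cursors c1@1 c2@3, authorship 1.2...
After op 2 (move_right): buffer="spsmmp" (len 6), cursors c1@2 c2@4, authorship 1.2...
After op 3 (insert('z')): buffer="spzsmzmp" (len 8), cursors c1@3 c2@6, authorship 1.12.2..
After op 4 (move_left): buffer="spzsmzmp" (len 8), cursors c1@2 c2@5, authorship 1.12.2..
After op 5 (add_cursor(5)): buffer="spzsmzmp" (len 8), cursors c1@2 c2@5 c3@5, authorship 1.12.2..

Answer: spzsmzmp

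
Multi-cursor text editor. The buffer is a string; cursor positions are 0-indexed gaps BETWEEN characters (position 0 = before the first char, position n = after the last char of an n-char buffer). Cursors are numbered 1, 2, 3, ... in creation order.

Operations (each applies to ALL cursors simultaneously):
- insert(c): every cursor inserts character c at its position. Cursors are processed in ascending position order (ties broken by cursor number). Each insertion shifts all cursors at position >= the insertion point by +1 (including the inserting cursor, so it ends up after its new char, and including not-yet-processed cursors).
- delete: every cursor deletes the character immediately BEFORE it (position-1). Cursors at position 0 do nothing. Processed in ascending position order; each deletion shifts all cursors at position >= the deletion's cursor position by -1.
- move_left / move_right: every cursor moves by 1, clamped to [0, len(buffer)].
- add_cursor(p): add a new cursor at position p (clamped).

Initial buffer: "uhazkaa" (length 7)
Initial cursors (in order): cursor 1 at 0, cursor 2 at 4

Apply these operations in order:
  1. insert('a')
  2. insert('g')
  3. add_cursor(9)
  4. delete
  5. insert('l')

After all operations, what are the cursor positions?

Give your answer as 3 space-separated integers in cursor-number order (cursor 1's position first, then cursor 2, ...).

After op 1 (insert('a')): buffer="auhazakaa" (len 9), cursors c1@1 c2@6, authorship 1....2...
After op 2 (insert('g')): buffer="aguhazagkaa" (len 11), cursors c1@2 c2@8, authorship 11....22...
After op 3 (add_cursor(9)): buffer="aguhazagkaa" (len 11), cursors c1@2 c2@8 c3@9, authorship 11....22...
After op 4 (delete): buffer="auhazaaa" (len 8), cursors c1@1 c2@6 c3@6, authorship 1....2..
After op 5 (insert('l')): buffer="aluhazallaa" (len 11), cursors c1@2 c2@9 c3@9, authorship 11....223..

Answer: 2 9 9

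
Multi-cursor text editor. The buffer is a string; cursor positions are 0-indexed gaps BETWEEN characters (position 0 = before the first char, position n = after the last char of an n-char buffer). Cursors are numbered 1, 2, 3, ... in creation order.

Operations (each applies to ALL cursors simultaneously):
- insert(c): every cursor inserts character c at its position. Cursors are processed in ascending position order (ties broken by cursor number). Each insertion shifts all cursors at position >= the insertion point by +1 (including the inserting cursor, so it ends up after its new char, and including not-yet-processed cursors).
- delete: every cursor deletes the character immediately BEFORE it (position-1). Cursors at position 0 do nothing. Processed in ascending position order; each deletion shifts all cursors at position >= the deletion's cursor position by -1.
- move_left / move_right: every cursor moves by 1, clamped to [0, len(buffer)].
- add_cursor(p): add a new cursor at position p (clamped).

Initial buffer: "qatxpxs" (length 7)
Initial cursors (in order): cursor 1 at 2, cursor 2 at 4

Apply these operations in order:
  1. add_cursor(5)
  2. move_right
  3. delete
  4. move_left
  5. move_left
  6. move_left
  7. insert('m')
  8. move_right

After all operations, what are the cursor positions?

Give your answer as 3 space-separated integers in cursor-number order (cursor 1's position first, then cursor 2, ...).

Answer: 4 4 4

Derivation:
After op 1 (add_cursor(5)): buffer="qatxpxs" (len 7), cursors c1@2 c2@4 c3@5, authorship .......
After op 2 (move_right): buffer="qatxpxs" (len 7), cursors c1@3 c2@5 c3@6, authorship .......
After op 3 (delete): buffer="qaxs" (len 4), cursors c1@2 c2@3 c3@3, authorship ....
After op 4 (move_left): buffer="qaxs" (len 4), cursors c1@1 c2@2 c3@2, authorship ....
After op 5 (move_left): buffer="qaxs" (len 4), cursors c1@0 c2@1 c3@1, authorship ....
After op 6 (move_left): buffer="qaxs" (len 4), cursors c1@0 c2@0 c3@0, authorship ....
After op 7 (insert('m')): buffer="mmmqaxs" (len 7), cursors c1@3 c2@3 c3@3, authorship 123....
After op 8 (move_right): buffer="mmmqaxs" (len 7), cursors c1@4 c2@4 c3@4, authorship 123....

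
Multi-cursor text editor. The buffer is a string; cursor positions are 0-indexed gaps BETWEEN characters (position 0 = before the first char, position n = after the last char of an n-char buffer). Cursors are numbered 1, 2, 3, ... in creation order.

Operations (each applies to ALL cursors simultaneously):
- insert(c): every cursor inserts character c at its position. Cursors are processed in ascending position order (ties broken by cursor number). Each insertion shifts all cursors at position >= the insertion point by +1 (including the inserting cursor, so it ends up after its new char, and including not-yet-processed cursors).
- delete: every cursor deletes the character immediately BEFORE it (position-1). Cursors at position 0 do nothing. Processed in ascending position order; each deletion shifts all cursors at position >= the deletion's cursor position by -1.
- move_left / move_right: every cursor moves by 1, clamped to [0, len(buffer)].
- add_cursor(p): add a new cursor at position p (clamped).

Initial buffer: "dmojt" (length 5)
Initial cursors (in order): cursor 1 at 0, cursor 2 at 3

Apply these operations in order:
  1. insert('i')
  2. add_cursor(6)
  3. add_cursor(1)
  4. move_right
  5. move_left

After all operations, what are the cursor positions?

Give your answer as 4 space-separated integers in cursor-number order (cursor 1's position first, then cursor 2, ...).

After op 1 (insert('i')): buffer="idmoijt" (len 7), cursors c1@1 c2@5, authorship 1...2..
After op 2 (add_cursor(6)): buffer="idmoijt" (len 7), cursors c1@1 c2@5 c3@6, authorship 1...2..
After op 3 (add_cursor(1)): buffer="idmoijt" (len 7), cursors c1@1 c4@1 c2@5 c3@6, authorship 1...2..
After op 4 (move_right): buffer="idmoijt" (len 7), cursors c1@2 c4@2 c2@6 c3@7, authorship 1...2..
After op 5 (move_left): buffer="idmoijt" (len 7), cursors c1@1 c4@1 c2@5 c3@6, authorship 1...2..

Answer: 1 5 6 1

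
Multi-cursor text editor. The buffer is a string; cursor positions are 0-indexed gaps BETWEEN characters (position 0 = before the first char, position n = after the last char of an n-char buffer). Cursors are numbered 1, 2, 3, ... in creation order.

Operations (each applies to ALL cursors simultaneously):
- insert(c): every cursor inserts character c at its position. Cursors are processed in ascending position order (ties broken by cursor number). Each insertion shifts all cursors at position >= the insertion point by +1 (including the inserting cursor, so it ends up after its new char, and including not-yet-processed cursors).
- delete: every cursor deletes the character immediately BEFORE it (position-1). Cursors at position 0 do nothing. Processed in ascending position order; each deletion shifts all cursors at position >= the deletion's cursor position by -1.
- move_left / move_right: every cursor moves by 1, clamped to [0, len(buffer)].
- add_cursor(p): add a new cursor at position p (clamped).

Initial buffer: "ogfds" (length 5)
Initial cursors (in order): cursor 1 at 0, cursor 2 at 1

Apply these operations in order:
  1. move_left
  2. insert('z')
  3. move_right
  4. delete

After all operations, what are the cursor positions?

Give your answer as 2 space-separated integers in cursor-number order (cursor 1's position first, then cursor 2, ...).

Answer: 1 1

Derivation:
After op 1 (move_left): buffer="ogfds" (len 5), cursors c1@0 c2@0, authorship .....
After op 2 (insert('z')): buffer="zzogfds" (len 7), cursors c1@2 c2@2, authorship 12.....
After op 3 (move_right): buffer="zzogfds" (len 7), cursors c1@3 c2@3, authorship 12.....
After op 4 (delete): buffer="zgfds" (len 5), cursors c1@1 c2@1, authorship 1....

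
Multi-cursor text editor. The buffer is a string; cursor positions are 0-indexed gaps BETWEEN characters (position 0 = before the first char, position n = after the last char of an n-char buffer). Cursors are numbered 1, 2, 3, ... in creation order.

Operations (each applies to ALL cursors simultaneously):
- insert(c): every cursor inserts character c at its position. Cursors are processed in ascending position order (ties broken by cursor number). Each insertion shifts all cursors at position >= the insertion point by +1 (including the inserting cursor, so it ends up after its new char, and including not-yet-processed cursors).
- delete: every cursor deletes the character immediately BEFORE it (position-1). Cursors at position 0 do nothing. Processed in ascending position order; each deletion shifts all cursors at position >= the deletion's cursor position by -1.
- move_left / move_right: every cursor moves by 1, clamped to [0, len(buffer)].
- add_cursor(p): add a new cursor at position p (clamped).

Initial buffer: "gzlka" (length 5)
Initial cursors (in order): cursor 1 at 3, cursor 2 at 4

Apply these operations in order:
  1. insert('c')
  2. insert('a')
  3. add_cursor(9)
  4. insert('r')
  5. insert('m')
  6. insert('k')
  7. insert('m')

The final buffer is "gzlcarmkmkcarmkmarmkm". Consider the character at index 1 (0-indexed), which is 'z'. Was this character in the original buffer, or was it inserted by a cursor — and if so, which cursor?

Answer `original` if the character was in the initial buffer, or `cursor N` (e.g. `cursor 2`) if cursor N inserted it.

Answer: original

Derivation:
After op 1 (insert('c')): buffer="gzlckca" (len 7), cursors c1@4 c2@6, authorship ...1.2.
After op 2 (insert('a')): buffer="gzlcakcaa" (len 9), cursors c1@5 c2@8, authorship ...11.22.
After op 3 (add_cursor(9)): buffer="gzlcakcaa" (len 9), cursors c1@5 c2@8 c3@9, authorship ...11.22.
After op 4 (insert('r')): buffer="gzlcarkcarar" (len 12), cursors c1@6 c2@10 c3@12, authorship ...111.222.3
After op 5 (insert('m')): buffer="gzlcarmkcarmarm" (len 15), cursors c1@7 c2@12 c3@15, authorship ...1111.2222.33
After op 6 (insert('k')): buffer="gzlcarmkkcarmkarmk" (len 18), cursors c1@8 c2@14 c3@18, authorship ...11111.22222.333
After op 7 (insert('m')): buffer="gzlcarmkmkcarmkmarmkm" (len 21), cursors c1@9 c2@16 c3@21, authorship ...111111.222222.3333
Authorship (.=original, N=cursor N): . . . 1 1 1 1 1 1 . 2 2 2 2 2 2 . 3 3 3 3
Index 1: author = original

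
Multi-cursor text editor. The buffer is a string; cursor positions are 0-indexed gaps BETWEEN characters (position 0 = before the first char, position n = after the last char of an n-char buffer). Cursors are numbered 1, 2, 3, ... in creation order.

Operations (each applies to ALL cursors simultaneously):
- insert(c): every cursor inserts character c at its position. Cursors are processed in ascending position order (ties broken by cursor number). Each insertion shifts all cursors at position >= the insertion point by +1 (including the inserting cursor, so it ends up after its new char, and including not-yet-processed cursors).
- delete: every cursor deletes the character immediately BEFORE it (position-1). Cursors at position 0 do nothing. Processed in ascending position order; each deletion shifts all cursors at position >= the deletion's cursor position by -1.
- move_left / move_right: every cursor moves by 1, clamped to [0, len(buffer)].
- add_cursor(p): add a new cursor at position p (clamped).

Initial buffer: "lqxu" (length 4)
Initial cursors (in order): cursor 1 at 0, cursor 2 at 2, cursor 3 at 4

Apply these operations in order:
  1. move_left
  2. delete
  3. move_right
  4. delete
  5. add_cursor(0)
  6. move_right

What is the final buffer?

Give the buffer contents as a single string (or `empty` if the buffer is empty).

After op 1 (move_left): buffer="lqxu" (len 4), cursors c1@0 c2@1 c3@3, authorship ....
After op 2 (delete): buffer="qu" (len 2), cursors c1@0 c2@0 c3@1, authorship ..
After op 3 (move_right): buffer="qu" (len 2), cursors c1@1 c2@1 c3@2, authorship ..
After op 4 (delete): buffer="" (len 0), cursors c1@0 c2@0 c3@0, authorship 
After op 5 (add_cursor(0)): buffer="" (len 0), cursors c1@0 c2@0 c3@0 c4@0, authorship 
After op 6 (move_right): buffer="" (len 0), cursors c1@0 c2@0 c3@0 c4@0, authorship 

Answer: empty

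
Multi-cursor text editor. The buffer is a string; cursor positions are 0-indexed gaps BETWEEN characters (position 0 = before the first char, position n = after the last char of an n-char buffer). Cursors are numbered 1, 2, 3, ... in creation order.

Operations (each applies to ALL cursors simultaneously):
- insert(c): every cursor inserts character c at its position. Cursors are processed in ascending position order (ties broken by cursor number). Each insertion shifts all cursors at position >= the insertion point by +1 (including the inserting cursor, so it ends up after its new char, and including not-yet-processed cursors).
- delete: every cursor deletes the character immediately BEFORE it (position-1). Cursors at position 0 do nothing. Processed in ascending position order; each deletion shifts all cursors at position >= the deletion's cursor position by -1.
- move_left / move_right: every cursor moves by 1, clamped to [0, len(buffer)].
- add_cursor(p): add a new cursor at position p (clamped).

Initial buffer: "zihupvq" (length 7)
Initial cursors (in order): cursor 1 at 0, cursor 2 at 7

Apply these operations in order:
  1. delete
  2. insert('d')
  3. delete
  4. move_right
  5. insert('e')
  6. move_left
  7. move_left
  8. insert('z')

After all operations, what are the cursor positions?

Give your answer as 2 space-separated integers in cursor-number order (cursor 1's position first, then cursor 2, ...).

After op 1 (delete): buffer="zihupv" (len 6), cursors c1@0 c2@6, authorship ......
After op 2 (insert('d')): buffer="dzihupvd" (len 8), cursors c1@1 c2@8, authorship 1......2
After op 3 (delete): buffer="zihupv" (len 6), cursors c1@0 c2@6, authorship ......
After op 4 (move_right): buffer="zihupv" (len 6), cursors c1@1 c2@6, authorship ......
After op 5 (insert('e')): buffer="zeihupve" (len 8), cursors c1@2 c2@8, authorship .1.....2
After op 6 (move_left): buffer="zeihupve" (len 8), cursors c1@1 c2@7, authorship .1.....2
After op 7 (move_left): buffer="zeihupve" (len 8), cursors c1@0 c2@6, authorship .1.....2
After op 8 (insert('z')): buffer="zzeihupzve" (len 10), cursors c1@1 c2@8, authorship 1.1....2.2

Answer: 1 8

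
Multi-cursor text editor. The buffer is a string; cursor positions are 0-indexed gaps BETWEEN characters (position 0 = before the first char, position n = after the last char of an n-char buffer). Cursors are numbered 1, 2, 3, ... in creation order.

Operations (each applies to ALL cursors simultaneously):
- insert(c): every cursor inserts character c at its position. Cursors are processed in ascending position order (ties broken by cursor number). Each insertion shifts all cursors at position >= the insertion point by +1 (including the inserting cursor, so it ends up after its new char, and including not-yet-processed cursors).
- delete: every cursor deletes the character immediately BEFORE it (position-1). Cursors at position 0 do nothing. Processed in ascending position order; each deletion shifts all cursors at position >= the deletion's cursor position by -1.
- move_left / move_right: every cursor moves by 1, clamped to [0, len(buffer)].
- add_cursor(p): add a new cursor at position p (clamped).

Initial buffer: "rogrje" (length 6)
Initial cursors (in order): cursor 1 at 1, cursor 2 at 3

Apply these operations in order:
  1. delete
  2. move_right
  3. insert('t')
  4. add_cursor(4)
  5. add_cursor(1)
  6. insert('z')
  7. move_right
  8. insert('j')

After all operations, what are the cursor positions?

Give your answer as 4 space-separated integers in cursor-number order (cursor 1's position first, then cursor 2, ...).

After op 1 (delete): buffer="orje" (len 4), cursors c1@0 c2@1, authorship ....
After op 2 (move_right): buffer="orje" (len 4), cursors c1@1 c2@2, authorship ....
After op 3 (insert('t')): buffer="otrtje" (len 6), cursors c1@2 c2@4, authorship .1.2..
After op 4 (add_cursor(4)): buffer="otrtje" (len 6), cursors c1@2 c2@4 c3@4, authorship .1.2..
After op 5 (add_cursor(1)): buffer="otrtje" (len 6), cursors c4@1 c1@2 c2@4 c3@4, authorship .1.2..
After op 6 (insert('z')): buffer="oztzrtzzje" (len 10), cursors c4@2 c1@4 c2@8 c3@8, authorship .411.223..
After op 7 (move_right): buffer="oztzrtzzje" (len 10), cursors c4@3 c1@5 c2@9 c3@9, authorship .411.223..
After op 8 (insert('j')): buffer="oztjzrjtzzjjje" (len 14), cursors c4@4 c1@7 c2@13 c3@13, authorship .4141.1223.23.

Answer: 7 13 13 4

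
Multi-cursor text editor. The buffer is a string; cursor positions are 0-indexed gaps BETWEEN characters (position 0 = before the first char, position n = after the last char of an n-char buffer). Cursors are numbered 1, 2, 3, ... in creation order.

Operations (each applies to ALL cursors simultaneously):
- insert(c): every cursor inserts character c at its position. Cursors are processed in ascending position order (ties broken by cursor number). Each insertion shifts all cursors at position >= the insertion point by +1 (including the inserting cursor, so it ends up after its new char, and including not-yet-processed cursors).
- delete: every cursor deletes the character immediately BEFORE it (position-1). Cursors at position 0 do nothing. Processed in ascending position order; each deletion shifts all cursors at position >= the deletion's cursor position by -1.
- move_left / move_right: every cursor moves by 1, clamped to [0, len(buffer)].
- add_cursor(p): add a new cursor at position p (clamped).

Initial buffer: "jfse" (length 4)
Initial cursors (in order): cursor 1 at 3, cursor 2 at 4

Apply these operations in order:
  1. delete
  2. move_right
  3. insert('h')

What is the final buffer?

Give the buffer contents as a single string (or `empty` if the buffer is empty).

Answer: jfhh

Derivation:
After op 1 (delete): buffer="jf" (len 2), cursors c1@2 c2@2, authorship ..
After op 2 (move_right): buffer="jf" (len 2), cursors c1@2 c2@2, authorship ..
After op 3 (insert('h')): buffer="jfhh" (len 4), cursors c1@4 c2@4, authorship ..12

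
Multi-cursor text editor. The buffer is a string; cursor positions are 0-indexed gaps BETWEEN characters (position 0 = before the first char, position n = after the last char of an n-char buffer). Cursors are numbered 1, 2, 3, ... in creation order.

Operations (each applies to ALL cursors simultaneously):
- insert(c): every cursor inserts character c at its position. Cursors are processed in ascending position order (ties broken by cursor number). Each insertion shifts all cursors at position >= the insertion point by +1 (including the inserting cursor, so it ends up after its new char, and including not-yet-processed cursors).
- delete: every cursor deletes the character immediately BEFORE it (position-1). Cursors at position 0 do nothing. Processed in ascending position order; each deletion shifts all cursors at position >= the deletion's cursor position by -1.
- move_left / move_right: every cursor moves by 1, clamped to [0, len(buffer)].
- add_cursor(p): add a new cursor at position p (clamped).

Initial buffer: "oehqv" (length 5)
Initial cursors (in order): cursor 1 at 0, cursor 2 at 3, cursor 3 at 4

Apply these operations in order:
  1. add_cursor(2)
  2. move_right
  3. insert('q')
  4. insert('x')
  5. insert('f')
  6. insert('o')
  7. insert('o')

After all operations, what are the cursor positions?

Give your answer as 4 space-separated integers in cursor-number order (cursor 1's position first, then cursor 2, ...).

Answer: 6 19 25 13

Derivation:
After op 1 (add_cursor(2)): buffer="oehqv" (len 5), cursors c1@0 c4@2 c2@3 c3@4, authorship .....
After op 2 (move_right): buffer="oehqv" (len 5), cursors c1@1 c4@3 c2@4 c3@5, authorship .....
After op 3 (insert('q')): buffer="oqehqqqvq" (len 9), cursors c1@2 c4@5 c2@7 c3@9, authorship .1..4.2.3
After op 4 (insert('x')): buffer="oqxehqxqqxvqx" (len 13), cursors c1@3 c4@7 c2@10 c3@13, authorship .11..44.22.33
After op 5 (insert('f')): buffer="oqxfehqxfqqxfvqxf" (len 17), cursors c1@4 c4@9 c2@13 c3@17, authorship .111..444.222.333
After op 6 (insert('o')): buffer="oqxfoehqxfoqqxfovqxfo" (len 21), cursors c1@5 c4@11 c2@16 c3@21, authorship .1111..4444.2222.3333
After op 7 (insert('o')): buffer="oqxfooehqxfooqqxfoovqxfoo" (len 25), cursors c1@6 c4@13 c2@19 c3@25, authorship .11111..44444.22222.33333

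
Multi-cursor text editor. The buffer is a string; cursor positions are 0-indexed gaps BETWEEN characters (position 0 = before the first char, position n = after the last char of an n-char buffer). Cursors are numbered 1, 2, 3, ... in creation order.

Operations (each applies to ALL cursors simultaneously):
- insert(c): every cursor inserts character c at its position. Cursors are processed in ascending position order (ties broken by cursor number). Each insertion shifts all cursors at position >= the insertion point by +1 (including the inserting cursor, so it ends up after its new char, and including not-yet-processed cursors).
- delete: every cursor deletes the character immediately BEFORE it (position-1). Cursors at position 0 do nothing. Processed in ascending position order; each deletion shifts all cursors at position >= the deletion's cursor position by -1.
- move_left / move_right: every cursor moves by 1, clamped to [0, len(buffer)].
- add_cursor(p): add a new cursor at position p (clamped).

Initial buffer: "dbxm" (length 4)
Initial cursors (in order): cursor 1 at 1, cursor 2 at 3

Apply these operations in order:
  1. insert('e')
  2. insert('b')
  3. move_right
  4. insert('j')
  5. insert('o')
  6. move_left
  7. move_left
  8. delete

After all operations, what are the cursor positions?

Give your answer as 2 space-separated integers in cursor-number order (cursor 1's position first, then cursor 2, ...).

After op 1 (insert('e')): buffer="debxem" (len 6), cursors c1@2 c2@5, authorship .1..2.
After op 2 (insert('b')): buffer="debbxebm" (len 8), cursors c1@3 c2@7, authorship .11..22.
After op 3 (move_right): buffer="debbxebm" (len 8), cursors c1@4 c2@8, authorship .11..22.
After op 4 (insert('j')): buffer="debbjxebmj" (len 10), cursors c1@5 c2@10, authorship .11.1.22.2
After op 5 (insert('o')): buffer="debbjoxebmjo" (len 12), cursors c1@6 c2@12, authorship .11.11.22.22
After op 6 (move_left): buffer="debbjoxebmjo" (len 12), cursors c1@5 c2@11, authorship .11.11.22.22
After op 7 (move_left): buffer="debbjoxebmjo" (len 12), cursors c1@4 c2@10, authorship .11.11.22.22
After op 8 (delete): buffer="debjoxebjo" (len 10), cursors c1@3 c2@8, authorship .1111.2222

Answer: 3 8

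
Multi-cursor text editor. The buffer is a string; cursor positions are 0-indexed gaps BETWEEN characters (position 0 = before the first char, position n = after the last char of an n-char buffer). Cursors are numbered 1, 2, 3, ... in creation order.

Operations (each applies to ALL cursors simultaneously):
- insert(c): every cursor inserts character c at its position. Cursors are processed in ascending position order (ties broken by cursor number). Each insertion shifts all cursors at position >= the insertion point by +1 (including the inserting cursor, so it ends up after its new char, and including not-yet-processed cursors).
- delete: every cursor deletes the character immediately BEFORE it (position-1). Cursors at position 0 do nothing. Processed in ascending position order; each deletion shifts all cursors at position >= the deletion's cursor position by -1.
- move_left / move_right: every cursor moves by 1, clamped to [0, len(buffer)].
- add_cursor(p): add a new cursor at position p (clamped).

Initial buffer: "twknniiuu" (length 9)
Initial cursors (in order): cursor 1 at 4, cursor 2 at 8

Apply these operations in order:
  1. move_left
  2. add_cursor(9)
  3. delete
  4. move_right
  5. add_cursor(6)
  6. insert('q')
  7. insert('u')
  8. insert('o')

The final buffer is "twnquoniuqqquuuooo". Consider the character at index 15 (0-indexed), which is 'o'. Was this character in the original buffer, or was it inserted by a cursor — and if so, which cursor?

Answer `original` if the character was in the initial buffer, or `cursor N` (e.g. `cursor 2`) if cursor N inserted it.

Answer: cursor 2

Derivation:
After op 1 (move_left): buffer="twknniiuu" (len 9), cursors c1@3 c2@7, authorship .........
After op 2 (add_cursor(9)): buffer="twknniiuu" (len 9), cursors c1@3 c2@7 c3@9, authorship .........
After op 3 (delete): buffer="twnniu" (len 6), cursors c1@2 c2@5 c3@6, authorship ......
After op 4 (move_right): buffer="twnniu" (len 6), cursors c1@3 c2@6 c3@6, authorship ......
After op 5 (add_cursor(6)): buffer="twnniu" (len 6), cursors c1@3 c2@6 c3@6 c4@6, authorship ......
After op 6 (insert('q')): buffer="twnqniuqqq" (len 10), cursors c1@4 c2@10 c3@10 c4@10, authorship ...1...234
After op 7 (insert('u')): buffer="twnquniuqqquuu" (len 14), cursors c1@5 c2@14 c3@14 c4@14, authorship ...11...234234
After op 8 (insert('o')): buffer="twnquoniuqqquuuooo" (len 18), cursors c1@6 c2@18 c3@18 c4@18, authorship ...111...234234234
Authorship (.=original, N=cursor N): . . . 1 1 1 . . . 2 3 4 2 3 4 2 3 4
Index 15: author = 2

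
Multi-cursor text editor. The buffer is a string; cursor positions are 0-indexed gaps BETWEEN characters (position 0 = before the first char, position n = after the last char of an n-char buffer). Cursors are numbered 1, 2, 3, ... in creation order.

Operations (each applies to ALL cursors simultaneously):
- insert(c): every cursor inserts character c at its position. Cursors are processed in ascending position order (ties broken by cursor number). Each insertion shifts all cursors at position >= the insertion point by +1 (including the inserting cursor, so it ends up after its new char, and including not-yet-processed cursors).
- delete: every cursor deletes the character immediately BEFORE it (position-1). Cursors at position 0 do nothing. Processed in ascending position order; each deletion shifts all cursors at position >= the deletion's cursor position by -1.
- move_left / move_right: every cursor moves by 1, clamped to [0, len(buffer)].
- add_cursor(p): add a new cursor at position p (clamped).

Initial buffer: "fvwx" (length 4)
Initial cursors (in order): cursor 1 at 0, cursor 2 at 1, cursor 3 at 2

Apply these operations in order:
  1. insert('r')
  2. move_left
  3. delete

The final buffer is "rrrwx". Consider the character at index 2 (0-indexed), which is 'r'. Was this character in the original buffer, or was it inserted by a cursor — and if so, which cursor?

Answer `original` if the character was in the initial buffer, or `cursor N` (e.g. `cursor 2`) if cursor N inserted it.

Answer: cursor 3

Derivation:
After op 1 (insert('r')): buffer="rfrvrwx" (len 7), cursors c1@1 c2@3 c3@5, authorship 1.2.3..
After op 2 (move_left): buffer="rfrvrwx" (len 7), cursors c1@0 c2@2 c3@4, authorship 1.2.3..
After op 3 (delete): buffer="rrrwx" (len 5), cursors c1@0 c2@1 c3@2, authorship 123..
Authorship (.=original, N=cursor N): 1 2 3 . .
Index 2: author = 3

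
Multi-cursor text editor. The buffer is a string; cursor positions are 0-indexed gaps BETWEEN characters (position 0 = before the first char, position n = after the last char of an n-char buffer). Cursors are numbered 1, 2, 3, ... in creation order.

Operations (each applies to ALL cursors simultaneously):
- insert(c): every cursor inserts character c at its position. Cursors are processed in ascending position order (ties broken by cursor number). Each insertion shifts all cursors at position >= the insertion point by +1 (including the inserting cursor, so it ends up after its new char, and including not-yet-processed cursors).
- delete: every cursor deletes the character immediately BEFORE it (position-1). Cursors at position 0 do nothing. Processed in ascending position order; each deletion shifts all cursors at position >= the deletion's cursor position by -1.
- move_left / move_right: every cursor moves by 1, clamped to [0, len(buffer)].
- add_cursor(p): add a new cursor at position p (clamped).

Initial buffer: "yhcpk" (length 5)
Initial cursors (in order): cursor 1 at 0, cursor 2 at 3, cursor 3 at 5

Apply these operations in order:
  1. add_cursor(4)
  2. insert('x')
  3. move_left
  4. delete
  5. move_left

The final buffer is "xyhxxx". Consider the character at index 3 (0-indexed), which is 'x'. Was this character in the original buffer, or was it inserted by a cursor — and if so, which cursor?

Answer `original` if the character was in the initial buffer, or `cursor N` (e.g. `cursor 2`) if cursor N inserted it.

Answer: cursor 2

Derivation:
After op 1 (add_cursor(4)): buffer="yhcpk" (len 5), cursors c1@0 c2@3 c4@4 c3@5, authorship .....
After op 2 (insert('x')): buffer="xyhcxpxkx" (len 9), cursors c1@1 c2@5 c4@7 c3@9, authorship 1...2.4.3
After op 3 (move_left): buffer="xyhcxpxkx" (len 9), cursors c1@0 c2@4 c4@6 c3@8, authorship 1...2.4.3
After op 4 (delete): buffer="xyhxxx" (len 6), cursors c1@0 c2@3 c4@4 c3@5, authorship 1..243
After op 5 (move_left): buffer="xyhxxx" (len 6), cursors c1@0 c2@2 c4@3 c3@4, authorship 1..243
Authorship (.=original, N=cursor N): 1 . . 2 4 3
Index 3: author = 2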